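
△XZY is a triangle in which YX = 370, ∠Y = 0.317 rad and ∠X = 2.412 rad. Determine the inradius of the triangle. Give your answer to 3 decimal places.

55.739

The third angle is ∠Z = π − ∠Y − ∠X = 0.413 rad.
Law of sines: ZY = YX·sin X/sin Z ≈ 615.06.
Law of sines: XZ = YX·sin Y/sin Z ≈ 287.63.
Area = ½·YX·ZY·sin Y ≈ 35469.
Semiperimeter s = (615.06+370+287.63)/2 = 636.34.
Inradius = area/s = 35469/636.34 ≈ 55.739.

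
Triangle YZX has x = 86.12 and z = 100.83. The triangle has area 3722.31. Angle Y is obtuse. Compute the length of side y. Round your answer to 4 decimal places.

From area = ½·z·x·sin Y, we get sin Y = 2·area/(z·x) ≈ 0.85733.
Taking the obtuse solution, ∠Y ≈ 120.98°.
Law of cosines then gives y ≈ 162.86.

162.8596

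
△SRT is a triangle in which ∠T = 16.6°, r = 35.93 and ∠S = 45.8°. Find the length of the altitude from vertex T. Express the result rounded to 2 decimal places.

25.76

The third angle is ∠R = 180° − ∠T − ∠S = 117.60°.
Law of sines: s = r·sin S/sin R ≈ 29.066.
Law of sines: t = r·sin T/sin R ≈ 11.583.
Area = ½·r·s·sin T ≈ 149.18.
The altitude from T has length 2·area/t ≈ 25.759.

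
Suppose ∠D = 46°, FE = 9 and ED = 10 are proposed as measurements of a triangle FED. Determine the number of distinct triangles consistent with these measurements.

ED·sin D = 10·sin(46°) ≈ 7.193.
Since ED sin D < FE < ED (7.193 < 9 < 10), two triangles exist.

2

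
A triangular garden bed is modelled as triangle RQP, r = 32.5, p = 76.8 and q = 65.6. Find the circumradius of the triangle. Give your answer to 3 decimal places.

38.710

By the law of cosines, cos R = (q² + p² − r²) / (2·q·p) ≈ 0.90762, so ∠R ≈ 24.82°.
Circumradius = r/(2 sin R) ≈ 38.71.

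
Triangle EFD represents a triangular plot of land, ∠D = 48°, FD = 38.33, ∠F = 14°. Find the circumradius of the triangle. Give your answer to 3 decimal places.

21.706

The third angle is ∠E = 180° − ∠F − ∠D = 118.00°.
Law of sines: DE = FD·sin F/sin E ≈ 10.502.
Law of sines: EF = FD·sin D/sin E ≈ 32.261.
Circumradius = FD/(2 sin E) ≈ 21.706.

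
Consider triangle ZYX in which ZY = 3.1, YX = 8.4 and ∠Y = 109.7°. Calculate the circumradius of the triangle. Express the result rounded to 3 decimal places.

R ≈ 5.250

By the law of cosines, XZ² = ZY² + YX² − 2·ZY·YX·cos Y = 97.726, so XZ ≈ 9.8856.
Area = ½·ZY·YX·sin Y ≈ 12.258.
Circumradius = XZ/(2 sin Y) ≈ 5.2501.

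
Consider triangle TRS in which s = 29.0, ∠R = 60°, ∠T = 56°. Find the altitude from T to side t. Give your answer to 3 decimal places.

The third angle is ∠S = 180° − ∠T − ∠R = 64.00°.
Law of sines: t = s·sin T/sin S ≈ 26.749.
Law of sines: r = s·sin R/sin S ≈ 27.943.
Area = ½·s·t·sin R ≈ 335.9.
The altitude from T has length 2·area/t ≈ 25.115.

h_T ≈ 25.115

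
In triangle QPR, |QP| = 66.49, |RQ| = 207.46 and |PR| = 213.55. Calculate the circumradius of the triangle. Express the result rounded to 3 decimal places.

By the law of cosines, cos Q = (|RQ|² + |QP|² − |PR|²) / (2·|RQ|·|QP|) ≈ 0.06731, so ∠Q ≈ 86.14°.
Circumradius = |PR|/(2 sin Q) ≈ 107.02.

107.018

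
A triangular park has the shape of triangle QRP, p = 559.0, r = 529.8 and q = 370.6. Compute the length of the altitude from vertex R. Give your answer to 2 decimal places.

Semiperimeter s = (370.6 + 529.8 + 559)/2 = 729.7.
Heron's formula: area = √(729.7·359.1·199.9·170.7) ≈ 94559.
The altitude from R has length 2·area/r ≈ 356.96.

356.96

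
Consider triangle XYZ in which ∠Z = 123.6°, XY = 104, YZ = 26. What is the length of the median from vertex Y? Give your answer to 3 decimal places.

m_Y ≈ 61.962

Law of sines: sin X = YZ·sin Z/XY ≈ 0.20823.
Since XY ≥ YZ, only the acute value applies: ∠X ≈ 12.02°.
Then ∠Y = 180° − ∠Z − ∠X ≈ 44.38°.
Law of sines gives ZX = XY·sin Y/sin Z ≈ 87.332.
Median from Y: ½√(2·XY² + 2·YZ² − ZX²) ≈ 61.962.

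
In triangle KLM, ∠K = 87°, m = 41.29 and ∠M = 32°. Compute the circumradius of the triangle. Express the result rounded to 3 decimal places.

The third angle is ∠L = 180° − ∠M − ∠K = 61.00°.
Law of sines: k = m·sin K/sin M ≈ 77.811.
Law of sines: l = m·sin L/sin M ≈ 68.148.
Circumradius = m/(2 sin M) ≈ 38.959.

R ≈ 38.959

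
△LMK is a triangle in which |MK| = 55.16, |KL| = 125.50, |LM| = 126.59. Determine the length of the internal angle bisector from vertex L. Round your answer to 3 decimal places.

122.989

By the law of cosines, cos L = (|KL|² + |LM|² − |MK|²) / (2·|KL|·|LM|) ≈ 0.90428, so ∠L ≈ 0.441 rad.
The bisector from L has length 2·|KL|·|LM|·cos(∠L/2)/(|KL|+|LM|) ≈ 122.99.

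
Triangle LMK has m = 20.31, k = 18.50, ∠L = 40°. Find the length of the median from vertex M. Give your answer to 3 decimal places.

By the law of cosines, l² = m² + k² − 2·m·k·cos L = 179.09, so l ≈ 13.382.
Median from M: ½√(2·k² + 2·l² − m²) ≈ 12.552.

12.552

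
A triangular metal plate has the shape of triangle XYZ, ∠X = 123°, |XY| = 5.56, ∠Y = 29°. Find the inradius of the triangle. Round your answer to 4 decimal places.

1.2609

The third angle is ∠Z = 180° − ∠X − ∠Y = 28.00°.
Law of sines: |YZ| = |XY|·sin X/sin Z ≈ 9.9325.
Law of sines: |ZX| = |XY|·sin Y/sin Z ≈ 5.7417.
Area = ½·|XY|·|YZ|·sin Y ≈ 13.387.
Semiperimeter s = (9.9325+5.7417+5.56)/2 = 10.617.
Inradius = area/s = 13.387/10.617 ≈ 1.2609.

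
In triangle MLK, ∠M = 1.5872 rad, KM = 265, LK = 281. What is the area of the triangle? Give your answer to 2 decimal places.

11820.17

Law of sines: sin L = KM·sin M/LK ≈ 0.94293.
Since LK ≥ KM, only the acute value applies: ∠L ≈ 1.2313 rad.
Then ∠K = π − ∠M − ∠L ≈ 0.3231 rad.
Law of sines gives ML = LK·sin K/sin M ≈ 89.221.
Area = ½·LK·KM·sin K ≈ 11820.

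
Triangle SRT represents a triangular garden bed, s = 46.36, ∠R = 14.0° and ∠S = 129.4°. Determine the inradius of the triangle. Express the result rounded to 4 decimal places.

The third angle is ∠T = 180° − ∠S − ∠R = 36.60°.
Law of sines: r = s·sin R/sin S ≈ 14.514.
Law of sines: t = s·sin T/sin S ≈ 35.77.
Area = ½·s·r·sin T ≈ 200.59.
Semiperimeter p = (46.36+14.514+35.77)/2 = 48.322.
Inradius = area/p = 200.59/48.322 ≈ 4.1511.

4.1511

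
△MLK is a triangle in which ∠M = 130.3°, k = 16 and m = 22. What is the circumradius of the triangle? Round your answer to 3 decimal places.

14.423

Law of sines: sin K = k·sin M/m ≈ 0.55467.
Since m ≥ k, only the acute value applies: ∠K ≈ 33.69°.
Then ∠L = 180° − ∠M − ∠K ≈ 16.01°.
Law of sines gives l = m·sin L/sin M ≈ 7.9569.
Circumradius = m/(2 sin M) ≈ 14.423.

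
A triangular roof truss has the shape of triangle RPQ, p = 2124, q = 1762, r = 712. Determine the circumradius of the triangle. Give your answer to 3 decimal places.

1137.670

By the law of cosines, cos R = (p² + q² − r²) / (2·p·q) ≈ 0.94978, so ∠R ≈ 18.24°.
Circumradius = r/(2 sin R) ≈ 1137.7.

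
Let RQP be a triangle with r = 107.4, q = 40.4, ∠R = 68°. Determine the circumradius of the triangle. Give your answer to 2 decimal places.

Law of sines: sin Q = q·sin R/r ≈ 0.34877.
Since r ≥ q, only the acute value applies: ∠Q ≈ 20.41°.
Then ∠P = 180° − ∠R − ∠Q ≈ 91.59°.
Law of sines gives p = r·sin P/sin R ≈ 115.79.
Circumradius = r/(2 sin R) ≈ 57.917.

57.92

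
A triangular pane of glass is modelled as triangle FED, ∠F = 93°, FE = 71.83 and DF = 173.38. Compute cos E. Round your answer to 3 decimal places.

By the law of cosines, ED² = DF² + FE² − 2·DF·FE·cos F = 36524, so ED ≈ 191.11.
Law of cosines again: cos E = (FE² + ED² − DF²)/(2·FE·ED) ≈ 0.42333, so ∠E ≈ 64.95°.

cos E ≈ 0.423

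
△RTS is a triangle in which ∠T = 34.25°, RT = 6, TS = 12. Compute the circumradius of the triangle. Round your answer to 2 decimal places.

By the law of cosines, SR² = RT² + TS² − 2·RT·TS·cos T = 60.971, so SR ≈ 7.8084.
Area = ½·RT·TS·sin T ≈ 20.261.
Circumradius = SR/(2 sin T) ≈ 6.937.

6.94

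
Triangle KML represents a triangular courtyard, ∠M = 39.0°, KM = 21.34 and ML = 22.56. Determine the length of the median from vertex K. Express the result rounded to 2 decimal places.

By the law of cosines, LK² = KM² + ML² − 2·KM·ML·cos M = 216.07, so LK ≈ 14.699.
Median from K: ½√(2·LK² + 2·KM² − ML²) ≈ 14.439.

14.44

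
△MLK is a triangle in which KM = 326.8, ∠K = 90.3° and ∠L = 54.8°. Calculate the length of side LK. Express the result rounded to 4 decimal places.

228.8178

The third angle is ∠M = 180° − ∠L − ∠K = 34.90°.
Law of sines: LK = KM·sin M/sin L ≈ 228.82.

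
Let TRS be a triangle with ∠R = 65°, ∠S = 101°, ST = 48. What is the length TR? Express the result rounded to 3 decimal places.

51.989

The third angle is ∠T = 180° − ∠R − ∠S = 14.00°.
Law of sines: TR = ST·sin S/sin R ≈ 51.989.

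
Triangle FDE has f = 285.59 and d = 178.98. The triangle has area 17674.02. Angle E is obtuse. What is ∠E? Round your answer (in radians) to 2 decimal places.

From area = ½·f·d·sin E, we get sin E = 2·area/(f·d) ≈ 0.69154.
Taking the obtuse solution, ∠E ≈ 2.3780 rad.

∠E ≈ 2.38 rad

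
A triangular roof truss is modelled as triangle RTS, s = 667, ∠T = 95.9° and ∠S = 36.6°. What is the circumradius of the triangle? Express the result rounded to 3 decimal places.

559.353

The third angle is ∠R = 180° − ∠T − ∠S = 47.50°.
Law of sines: r = s·sin R/sin S ≈ 824.8.
Law of sines: t = s·sin T/sin S ≈ 1112.8.
Circumradius = s/(2 sin S) ≈ 559.35.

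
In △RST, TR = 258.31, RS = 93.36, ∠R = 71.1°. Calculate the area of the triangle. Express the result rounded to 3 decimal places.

11407.813

Area = ½·TR·RS·sin R ≈ 11408.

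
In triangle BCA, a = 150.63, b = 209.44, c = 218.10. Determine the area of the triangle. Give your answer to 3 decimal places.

Semiperimeter s = (209.44 + 218.1 + 150.63)/2 = 289.08.
Heron's formula: area = √(289.08·79.645·70.985·138.45) ≈ 15043.

area ≈ 15042.834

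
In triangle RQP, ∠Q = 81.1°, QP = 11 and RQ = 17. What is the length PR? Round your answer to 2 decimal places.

18.77

By the law of cosines, PR² = RQ² + QP² − 2·RQ·QP·cos Q = 352.14, so PR ≈ 18.765.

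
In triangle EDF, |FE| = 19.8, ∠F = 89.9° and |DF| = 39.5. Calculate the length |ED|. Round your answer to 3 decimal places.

44.154

By the law of cosines, |ED|² = |DF|² + |FE|² − 2·|DF|·|FE|·cos F = 1949.6, so |ED| ≈ 44.154.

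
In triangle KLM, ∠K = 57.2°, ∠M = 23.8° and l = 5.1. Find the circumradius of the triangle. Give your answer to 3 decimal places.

The third angle is ∠L = 180° − ∠M − ∠K = 99.00°.
Law of sines: k = l·sin K/sin L ≈ 4.3403.
Law of sines: m = l·sin M/sin L ≈ 2.0837.
Circumradius = l/(2 sin L) ≈ 2.5818.

R ≈ 2.582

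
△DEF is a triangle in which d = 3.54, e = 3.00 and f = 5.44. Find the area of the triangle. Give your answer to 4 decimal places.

area ≈ 4.9126

Semiperimeter s = (3.54 + 3 + 5.44)/2 = 5.99.
Heron's formula: area = √(5.99·2.45·2.99·0.55) ≈ 4.9126.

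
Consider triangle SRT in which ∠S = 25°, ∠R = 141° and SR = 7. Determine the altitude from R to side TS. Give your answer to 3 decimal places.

The third angle is ∠T = 180° − ∠S − ∠R = 14.00°.
Law of sines: RT = SR·sin S/sin T ≈ 12.228.
Law of sines: TS = SR·sin R/sin T ≈ 18.209.
Area = ½·SR·RT·sin R ≈ 26.935.
The altitude from R has length 2·area/TS ≈ 2.9583.

2.958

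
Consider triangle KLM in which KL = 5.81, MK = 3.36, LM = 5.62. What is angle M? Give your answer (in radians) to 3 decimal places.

1.327

By the law of cosines, cos M = (LM² + MK² − KL²) / (2·LM·MK) ≈ 0.24143, so ∠M ≈ 1.327 rad.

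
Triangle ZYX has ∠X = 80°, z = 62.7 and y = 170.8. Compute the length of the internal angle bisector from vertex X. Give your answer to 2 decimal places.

70.27

By the law of cosines, x² = z² + y² − 2·z·y·cos X = 29385, so x ≈ 171.42.
The bisector from X has length 2·z·y·cos(∠X/2)/(z+y) ≈ 70.267.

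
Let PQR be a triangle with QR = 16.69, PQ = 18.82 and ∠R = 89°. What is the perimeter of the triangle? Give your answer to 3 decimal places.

Law of sines: sin P = QR·sin R/PQ ≈ 0.88669.
Since PQ ≥ QR, only the acute value applies: ∠P ≈ 62.46°.
Then ∠Q = 180° − ∠R − ∠P ≈ 28.54°.
Law of sines gives RP = PQ·sin Q/sin R ≈ 8.9931.
Semiperimeter s = (16.69+8.9931+18.82)/2 = 22.252.
Perimeter = 16.69 + 8.9931 + 18.82 = 44.503.

44.503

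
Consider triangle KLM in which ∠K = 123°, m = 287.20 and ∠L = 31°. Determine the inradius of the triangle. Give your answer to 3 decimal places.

r ≈ 69.224

The third angle is ∠M = 180° − ∠K − ∠L = 26.00°.
Law of sines: k = m·sin K/sin M ≈ 549.46.
Law of sines: l = m·sin L/sin M ≈ 337.43.
Area = ½·m·k·sin L ≈ 40638.
Semiperimeter s = (549.46+337.43+287.2)/2 = 587.04.
Inradius = area/s = 40638/587.04 ≈ 69.224.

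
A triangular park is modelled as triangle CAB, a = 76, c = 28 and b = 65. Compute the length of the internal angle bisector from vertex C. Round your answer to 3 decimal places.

t_C ≈ 68.885

By the law of cosines, cos C = (a² + b² − c²) / (2·a·b) ≈ 0.93289, so ∠C ≈ 21.11°.
The bisector from C has length 2·a·b·cos(∠C/2)/(a+b) ≈ 68.885.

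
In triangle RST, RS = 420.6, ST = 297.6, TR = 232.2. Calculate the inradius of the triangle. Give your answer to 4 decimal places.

r ≈ 70.4178

Semiperimeter s = (297.6 + 232.2 + 420.6)/2 = 475.2.
Heron's formula: area = √(475.2·177.6·243·54.6) ≈ 33463.
Inradius = area/s = 33463/475.2 ≈ 70.418.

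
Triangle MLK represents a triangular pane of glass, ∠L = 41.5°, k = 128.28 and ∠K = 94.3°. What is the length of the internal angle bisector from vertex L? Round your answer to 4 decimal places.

The third angle is ∠M = 180° − ∠L − ∠K = 44.20°.
Law of sines: m = k·sin M/sin K ≈ 89.685.
Law of sines: l = k·sin L/sin K ≈ 85.241.
The bisector from L has length 2·k·m·cos(∠L/2)/(k+m) ≈ 98.718.

98.7179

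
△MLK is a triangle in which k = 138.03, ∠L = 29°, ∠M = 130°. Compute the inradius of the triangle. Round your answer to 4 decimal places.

r ≈ 31.8554

The third angle is ∠K = 180° − ∠M − ∠L = 21.00°.
Law of sines: m = k·sin M/sin K ≈ 295.05.
Law of sines: l = k·sin L/sin K ≈ 186.73.
Area = ½·k·m·sin L ≈ 9872.2.
Semiperimeter s = (295.05+186.73+138.03)/2 = 309.91.
Inradius = area/s = 9872.2/309.91 ≈ 31.855.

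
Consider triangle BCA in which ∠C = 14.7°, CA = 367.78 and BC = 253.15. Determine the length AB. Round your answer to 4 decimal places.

By the law of cosines, AB² = BC² + CA² − 2·BC·CA·cos C = 19235, so AB ≈ 138.69.

138.6903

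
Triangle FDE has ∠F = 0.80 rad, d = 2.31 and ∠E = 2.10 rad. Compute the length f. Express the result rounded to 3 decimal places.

The third angle is ∠D = π − ∠E − ∠F = 0.242 rad.
Law of sines: f = d·sin F/sin D ≈ 6.9262.

6.926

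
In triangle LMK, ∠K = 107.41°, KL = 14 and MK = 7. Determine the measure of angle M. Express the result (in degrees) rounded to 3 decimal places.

By the law of cosines, LM² = MK² + KL² − 2·MK·KL·cos K = 303.64, so LM ≈ 17.425.
Law of cosines again: cos M = (LM² + MK² − KL²)/(2·LM·MK) ≈ 0.64210, so ∠M ≈ 50.05°.

∠M ≈ 50.051°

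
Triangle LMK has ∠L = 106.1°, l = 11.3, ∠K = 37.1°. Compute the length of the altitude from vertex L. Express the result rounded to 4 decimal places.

h_L ≈ 4.2498

The third angle is ∠M = 180° − ∠K − ∠L = 36.80°.
Law of sines: m = l·sin M/sin L ≈ 7.0453.
Law of sines: k = l·sin K/sin L ≈ 7.0945.
Area = ½·l·m·sin K ≈ 24.011.
The altitude from L has length 2·area/l ≈ 4.2498.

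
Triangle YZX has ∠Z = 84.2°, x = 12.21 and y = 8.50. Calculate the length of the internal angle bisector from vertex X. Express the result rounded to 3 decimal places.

By the law of cosines, z² = x² + y² − 2·x·y·cos Z = 200.36, so z ≈ 14.155.
Law of cosines again: cos X = (y² + z² − x²)/(2·y·z) ≈ 0.51333, so ∠X ≈ 59.11°.
The bisector from X has length 2·y·z·cos(∠X/2)/(y+z) ≈ 9.2394.

9.239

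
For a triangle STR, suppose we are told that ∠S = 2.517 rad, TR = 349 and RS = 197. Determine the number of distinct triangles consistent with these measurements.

RS·sin S = 197·sin(2.517 rad) ≈ 115.2.
Since ∠S is not acute, a triangle exists only if TR > RS; here TR > RS, so there is exactly one triangle.

1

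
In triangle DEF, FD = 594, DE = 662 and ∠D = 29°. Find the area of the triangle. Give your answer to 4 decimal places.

Area = ½·FD·DE·sin D ≈ 95320.

95320.3587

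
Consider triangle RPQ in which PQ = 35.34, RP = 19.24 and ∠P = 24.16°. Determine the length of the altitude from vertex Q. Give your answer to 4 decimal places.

h_Q ≈ 14.4642

By the law of cosines, QR² = RP² + PQ² − 2·RP·PQ·cos P = 378.33, so QR ≈ 19.451.
Area = ½·RP·PQ·sin P ≈ 139.15.
The altitude from Q has length 2·area/RP ≈ 14.464.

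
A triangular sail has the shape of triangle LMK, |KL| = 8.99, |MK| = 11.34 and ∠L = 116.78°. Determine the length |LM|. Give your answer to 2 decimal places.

3.96

Law of sines: sin M = |KL|·sin L/|MK| ≈ 0.70774.
Since |MK| ≥ |KL|, only the acute value applies: ∠M ≈ 45.05°.
Then ∠K = 180° − ∠L − ∠M ≈ 18.17°.
Law of sines gives |LM| = |MK|·sin K/sin L ≈ 3.9608.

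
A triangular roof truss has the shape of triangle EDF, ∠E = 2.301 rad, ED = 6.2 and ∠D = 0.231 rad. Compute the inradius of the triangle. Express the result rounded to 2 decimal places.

r ≈ 0.68

The third angle is ∠F = π − ∠E − ∠D = 0.610 rad.
Law of sines: DF = ED·sin E/sin F ≈ 8.0681.
Law of sines: FE = ED·sin D/sin F ≈ 2.4793.
Area = ½·ED·DF·sin D ≈ 5.7263.
Semiperimeter s = (8.0681+2.4793+6.2)/2 = 8.3737.
Inradius = area/s = 5.7263/8.3737 ≈ 0.68384.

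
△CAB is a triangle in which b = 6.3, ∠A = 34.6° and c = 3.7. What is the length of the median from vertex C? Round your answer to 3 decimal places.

By the law of cosines, a² = b² + c² − 2·b·c·cos A = 15.005, so a ≈ 3.8737.
Median from C: ½√(2·a² + 2·b² − c²) ≈ 4.8913.

4.891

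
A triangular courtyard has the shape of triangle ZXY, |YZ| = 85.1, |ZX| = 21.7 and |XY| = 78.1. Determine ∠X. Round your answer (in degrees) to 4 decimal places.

∠X ≈ 101.4266°

By the law of cosines, cos X = (|ZX|² + |XY|² − |YZ|²) / (2·|ZX|·|XY|) ≈ -0.19811, so ∠X ≈ 101.43°.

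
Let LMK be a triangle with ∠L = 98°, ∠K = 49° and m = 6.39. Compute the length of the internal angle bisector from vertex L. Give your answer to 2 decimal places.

The third angle is ∠M = 180° − ∠K − ∠L = 33.00°.
Law of sines: l = m·sin L/sin M ≈ 11.618.
Law of sines: k = m·sin K/sin M ≈ 8.8547.
The bisector from L has length 2·m·k·cos(∠L/2)/(m+k) ≈ 4.87.

t_L ≈ 4.87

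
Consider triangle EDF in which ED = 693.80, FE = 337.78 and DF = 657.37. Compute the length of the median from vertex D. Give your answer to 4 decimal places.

Median from D: ½√(2·ED² + 2·DF² − FE²) ≈ 654.39.

654.3875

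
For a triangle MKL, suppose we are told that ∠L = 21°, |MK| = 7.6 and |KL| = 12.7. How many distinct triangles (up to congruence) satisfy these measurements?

|KL|·sin L = 12.7·sin(21°) ≈ 4.551.
Since |KL| sin L < |MK| < |KL| (4.551 < 7.6 < 12.7), two triangles exist.

2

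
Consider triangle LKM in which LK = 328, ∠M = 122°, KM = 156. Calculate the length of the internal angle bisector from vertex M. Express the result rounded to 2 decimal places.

Law of sines: sin L = KM·sin M/LK ≈ 0.40334.
Since LK ≥ KM, only the acute value applies: ∠L ≈ 23.79°.
Then ∠K = 180° − ∠M − ∠L ≈ 34.21°.
Law of sines gives ML = LK·sin K/sin M ≈ 217.47.
The bisector from M has length 2·KM·ML·cos(∠M/2)/(KM+ML) ≈ 88.078.

t_M ≈ 88.08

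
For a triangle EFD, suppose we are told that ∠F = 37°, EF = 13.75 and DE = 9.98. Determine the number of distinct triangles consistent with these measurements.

EF·sin F = 13.75·sin(37°) ≈ 8.275.
Since EF sin F < DE < EF (8.275 < 9.98 < 13.75), two triangles exist.

2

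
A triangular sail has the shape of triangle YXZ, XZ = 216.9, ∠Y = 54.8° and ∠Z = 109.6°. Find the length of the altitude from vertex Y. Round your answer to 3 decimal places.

h_Y ≈ 67.245

The third angle is ∠X = 180° − ∠Z − ∠Y = 15.60°.
Law of sines: ZY = XZ·sin X/sin Y ≈ 71.381.
Law of sines: YX = XZ·sin Z/sin Y ≈ 250.06.
Area = ½·XZ·ZY·sin Z ≈ 7292.7.
The altitude from Y has length 2·area/XZ ≈ 67.245.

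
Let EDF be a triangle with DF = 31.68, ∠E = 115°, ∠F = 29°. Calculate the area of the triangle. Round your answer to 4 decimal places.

area ≈ 157.7809

The third angle is ∠D = 180° − ∠F − ∠E = 36.00°.
Law of sines: FE = DF·sin D/sin E ≈ 20.546.
Law of sines: ED = DF·sin F/sin E ≈ 16.947.
Area = ½·DF·FE·sin F ≈ 157.78.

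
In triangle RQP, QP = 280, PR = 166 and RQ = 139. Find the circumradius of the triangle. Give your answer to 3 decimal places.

By the law of cosines, cos R = (PR² + RQ² − QP²) / (2·PR·RQ) ≈ -0.68308, so ∠R ≈ 133.09°.
Circumradius = QP/(2 sin R) ≈ 191.69.

191.692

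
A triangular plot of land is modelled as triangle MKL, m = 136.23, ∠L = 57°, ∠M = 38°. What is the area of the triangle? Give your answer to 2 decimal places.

12592.42

The third angle is ∠K = 180° − ∠L − ∠M = 85.00°.
Law of sines: k = m·sin K/sin M ≈ 220.43.
Law of sines: l = m·sin L/sin M ≈ 185.58.
Area = ½·m·k·sin L ≈ 12592.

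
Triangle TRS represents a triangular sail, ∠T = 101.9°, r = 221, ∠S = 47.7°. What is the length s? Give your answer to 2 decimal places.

The third angle is ∠R = 180° − ∠S − ∠T = 30.40°.
Law of sines: s = r·sin S/sin R ≈ 323.02.

323.02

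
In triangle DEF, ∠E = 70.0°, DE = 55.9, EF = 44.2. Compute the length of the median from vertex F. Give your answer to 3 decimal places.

m_F ≈ 43.472

By the law of cosines, FD² = DE² + EF² − 2·DE·EF·cos E = 3388.3, so FD ≈ 58.209.
Median from F: ½√(2·EF² + 2·FD² − DE²) ≈ 43.472.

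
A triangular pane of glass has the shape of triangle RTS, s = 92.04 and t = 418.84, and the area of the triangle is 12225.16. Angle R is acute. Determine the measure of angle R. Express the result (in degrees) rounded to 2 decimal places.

∠R ≈ 39.36°

From area = ½·t·s·sin R, we get sin R = 2·area/(t·s) ≈ 0.63425.
Taking the acute solution, ∠R ≈ 39.36°.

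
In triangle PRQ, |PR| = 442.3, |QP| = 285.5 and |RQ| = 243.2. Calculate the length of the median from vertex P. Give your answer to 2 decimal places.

m_P ≈ 351.83

Median from P: ½√(2·|QP|² + 2·|PR|² − |RQ|²) ≈ 351.83.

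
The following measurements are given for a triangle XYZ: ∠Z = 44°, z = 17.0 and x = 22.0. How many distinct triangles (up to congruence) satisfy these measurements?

x·sin Z = 22.0·sin(44°) ≈ 15.28.
Since x sin Z < z < x (15.28 < 17.0 < 22.0), two triangles exist.

2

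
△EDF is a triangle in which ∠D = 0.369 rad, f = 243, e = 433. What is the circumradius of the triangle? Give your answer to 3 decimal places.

By the law of cosines, d² = f² + e² − 2·f·e·cos D = 50265, so d ≈ 224.2.
Area = ½·f·e·sin D ≈ 18975.
Circumradius = d/(2 sin D) ≈ 310.8.

R ≈ 310.797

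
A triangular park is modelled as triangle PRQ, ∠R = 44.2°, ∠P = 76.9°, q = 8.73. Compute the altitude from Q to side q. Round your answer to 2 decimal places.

h_Q ≈ 6.92

The third angle is ∠Q = 180° − ∠P − ∠R = 58.90°.
Law of sines: p = q·sin P/sin Q ≈ 9.9301.
Law of sines: r = q·sin R/sin Q ≈ 7.1079.
Area = ½·q·p·sin R ≈ 30.219.
The altitude from Q has length 2·area/q ≈ 6.9229.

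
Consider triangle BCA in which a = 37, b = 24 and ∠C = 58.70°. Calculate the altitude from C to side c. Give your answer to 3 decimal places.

h_C ≈ 23.731

By the law of cosines, c² = a² + b² − 2·a·b·cos C = 1022.3, so c ≈ 31.974.
Area = ½·a·b·sin C ≈ 379.38.
The altitude from C has length 2·area/c ≈ 23.731.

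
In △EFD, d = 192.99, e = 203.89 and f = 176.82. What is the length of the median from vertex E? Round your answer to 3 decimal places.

Median from E: ½√(2·f² + 2·d² − e²) ≈ 154.47.

154.475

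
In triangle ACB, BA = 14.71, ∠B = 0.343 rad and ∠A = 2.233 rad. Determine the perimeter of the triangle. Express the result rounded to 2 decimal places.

45.59

The third angle is ∠C = π − ∠B − ∠A = 0.566 rad.
Law of sines: CB = BA·sin A/sin C ≈ 21.647.
Law of sines: AC = BA·sin B/sin C ≈ 9.2312.
Semiperimeter s = (21.647+14.71+9.2312)/2 = 22.794.
Perimeter = 21.647 + 14.71 + 9.2312 = 45.588.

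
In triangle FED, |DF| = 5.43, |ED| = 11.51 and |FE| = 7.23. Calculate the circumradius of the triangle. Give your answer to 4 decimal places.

7.5392

By the law of cosines, cos F = (|DF|² + |FE|² − |ED|²) / (2·|DF|·|FE|) ≈ -0.64600, so ∠F ≈ 130.24°.
Circumradius = |ED|/(2 sin F) ≈ 7.5392.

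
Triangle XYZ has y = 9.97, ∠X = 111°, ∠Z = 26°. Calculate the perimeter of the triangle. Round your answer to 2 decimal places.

30.03

The third angle is ∠Y = 180° − ∠Z − ∠X = 43.00°.
Law of sines: x = y·sin X/sin Y ≈ 13.648.
Law of sines: z = y·sin Z/sin Y ≈ 6.4085.
Semiperimeter s = (13.648+9.97+6.4085)/2 = 15.013.
Perimeter = 13.648 + 9.97 + 6.4085 = 30.026.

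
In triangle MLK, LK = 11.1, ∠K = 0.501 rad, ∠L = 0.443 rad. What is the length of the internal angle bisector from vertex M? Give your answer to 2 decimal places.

2.82

The third angle is ∠M = π − ∠L − ∠K = 2.198 rad.
Law of sines: KM = LK·sin L/sin M ≈ 5.8748.
Law of sines: ML = LK·sin K/sin M ≈ 6.5827.
The bisector from M has length 2·KM·ML·cos(∠M/2)/(KM+ML) ≈ 2.8229.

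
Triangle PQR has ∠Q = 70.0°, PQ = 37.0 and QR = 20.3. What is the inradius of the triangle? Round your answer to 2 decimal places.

r ≈ 7.60

By the law of cosines, RP² = PQ² + QR² − 2·PQ·QR·cos Q = 1267.3, so RP ≈ 35.599.
Area = ½·PQ·QR·sin Q ≈ 352.9.
Semiperimeter s = (20.3+35.599+37)/2 = 46.45.
Inradius = area/s = 352.9/46.45 ≈ 7.5975.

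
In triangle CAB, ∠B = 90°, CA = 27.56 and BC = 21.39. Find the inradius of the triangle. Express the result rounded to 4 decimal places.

Law of sines: sin A = BC·sin B/CA ≈ 0.77612.
Since CA ≥ BC, only the acute value applies: ∠A ≈ 50.91°.
Then ∠C = 180° − ∠B − ∠A ≈ 39.09°.
Law of sines gives AB = CA·sin C/sin B ≈ 17.379.
Area = ½·CA·BC·sin C ≈ 185.87.
Semiperimeter s = (17.379+21.39+27.56)/2 = 33.164.
Inradius = area/s = 185.87/33.164 ≈ 5.6044.

r ≈ 5.6044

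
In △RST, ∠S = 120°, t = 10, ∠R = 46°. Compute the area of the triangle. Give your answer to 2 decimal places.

128.75

The third angle is ∠T = 180° − ∠R − ∠S = 14.00°.
Law of sines: r = t·sin R/sin T ≈ 29.734.
Law of sines: s = t·sin S/sin T ≈ 35.798.
Area = ½·t·r·sin S ≈ 128.75.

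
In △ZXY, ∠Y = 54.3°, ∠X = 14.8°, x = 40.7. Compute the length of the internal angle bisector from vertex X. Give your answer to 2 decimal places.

The third angle is ∠Z = 180° − ∠X − ∠Y = 110.90°.
Law of sines: z = x·sin Z/sin X ≈ 148.85.
Law of sines: y = x·sin Y/sin X ≈ 129.39.
The bisector from X has length 2·y·z·cos(∠X/2)/(y+z) ≈ 137.28.

t_X ≈ 137.28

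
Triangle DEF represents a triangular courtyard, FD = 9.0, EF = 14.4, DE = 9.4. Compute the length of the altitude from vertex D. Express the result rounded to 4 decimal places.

5.7249

Semiperimeter s = (14.4 + 9 + 9.4)/2 = 16.4.
Heron's formula: area = √(16.4·2·7.4·7) ≈ 41.219.
The altitude from D has length 2·area/EF ≈ 5.7249.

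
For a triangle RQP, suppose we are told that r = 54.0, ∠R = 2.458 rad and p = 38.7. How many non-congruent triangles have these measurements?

p·sin R = 38.7·sin(2.458 rad) ≈ 24.44.
Since ∠R is not acute, a triangle exists only if r > p; here r > p, so there is exactly one triangle.

1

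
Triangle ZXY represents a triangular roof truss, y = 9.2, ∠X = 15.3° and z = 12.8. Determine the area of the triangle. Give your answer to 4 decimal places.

area ≈ 15.5368

Area = ½·y·z·sin X ≈ 15.537.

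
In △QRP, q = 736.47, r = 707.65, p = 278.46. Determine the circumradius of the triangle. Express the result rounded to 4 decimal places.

369.7741

By the law of cosines, cos Q = (r² + p² − q²) / (2·r·p) ≈ 0.09114, so ∠Q ≈ 84.77°.
Circumradius = q/(2 sin Q) ≈ 369.77.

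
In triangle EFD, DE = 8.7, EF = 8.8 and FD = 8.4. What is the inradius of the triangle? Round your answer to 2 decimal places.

r ≈ 2.49

Semiperimeter s = (8.4 + 8.7 + 8.8)/2 = 12.95.
Heron's formula: area = √(12.95·4.55·4.25·4.15) ≈ 32.237.
Inradius = area/s = 32.237/12.95 ≈ 2.4894.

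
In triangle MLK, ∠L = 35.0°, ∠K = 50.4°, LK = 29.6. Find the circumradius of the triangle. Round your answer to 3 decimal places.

The third angle is ∠M = 180° − ∠L − ∠K = 94.60°.
Law of sines: KM = LK·sin L/sin M ≈ 17.033.
Law of sines: ML = LK·sin K/sin M ≈ 22.881.
Circumradius = LK/(2 sin M) ≈ 14.848.

R ≈ 14.848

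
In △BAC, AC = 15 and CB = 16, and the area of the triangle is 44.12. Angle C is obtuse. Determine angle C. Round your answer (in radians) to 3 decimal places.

From area = ½·AC·CB·sin C, we get sin C = 2·area/(AC·CB) ≈ 0.36767.
Taking the obtuse solution, ∠C ≈ 2.765 rad.

∠C ≈ 2.765 rad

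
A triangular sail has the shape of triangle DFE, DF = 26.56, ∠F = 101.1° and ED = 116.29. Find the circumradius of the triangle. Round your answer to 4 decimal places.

R ≈ 59.2535

Law of sines: sin E = DF·sin F/ED ≈ 0.22412.
Since ED ≥ DF, only the acute value applies: ∠E ≈ 12.95°.
Then ∠D = 180° − ∠F − ∠E ≈ 65.95°.
Law of sines gives FE = ED·sin D/sin F ≈ 108.22.
Circumradius = ED/(2 sin F) ≈ 59.253.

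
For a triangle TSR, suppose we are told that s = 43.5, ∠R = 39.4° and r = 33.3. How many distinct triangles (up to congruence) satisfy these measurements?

2

s·sin R = 43.5·sin(39.4°) ≈ 27.61.
Since s sin R < r < s (27.61 < 33.3 < 43.5), two triangles exist.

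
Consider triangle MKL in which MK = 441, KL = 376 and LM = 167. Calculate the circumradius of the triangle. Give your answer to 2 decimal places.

225.08

By the law of cosines, cos M = (LM² + MK² − KL²) / (2·LM·MK) ≈ 0.54988, so ∠M ≈ 56.64°.
Circumradius = KL/(2 sin M) ≈ 225.08.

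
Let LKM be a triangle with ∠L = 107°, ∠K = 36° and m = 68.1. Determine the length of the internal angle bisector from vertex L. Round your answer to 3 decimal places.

t_L ≈ 40.030

The third angle is ∠M = 180° − ∠L − ∠K = 37.00°.
Law of sines: l = m·sin L/sin M ≈ 108.21.
Law of sines: k = m·sin K/sin M ≈ 66.512.
The bisector from L has length 2·k·m·cos(∠L/2)/(k+m) ≈ 40.03.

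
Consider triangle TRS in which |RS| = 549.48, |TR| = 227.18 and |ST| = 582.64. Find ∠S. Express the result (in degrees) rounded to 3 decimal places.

∠S ≈ 22.911°

By the law of cosines, cos S = (|RS|² + |ST|² − |TR|²) / (2·|RS|·|ST|) ≈ 0.92111, so ∠S ≈ 22.91°.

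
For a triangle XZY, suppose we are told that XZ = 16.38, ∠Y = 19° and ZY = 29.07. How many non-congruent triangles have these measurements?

ZY·sin Y = 29.07·sin(19°) ≈ 9.464.
Since ZY sin Y < XZ < ZY (9.464 < 16.38 < 29.07), two triangles exist.

2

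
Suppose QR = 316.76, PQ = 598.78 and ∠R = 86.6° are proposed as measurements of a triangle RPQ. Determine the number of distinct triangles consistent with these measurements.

QR·sin R = 316.76·sin(86.6°) ≈ 316.2.
Since PQ ≥ QR, exactly one triangle exists.

1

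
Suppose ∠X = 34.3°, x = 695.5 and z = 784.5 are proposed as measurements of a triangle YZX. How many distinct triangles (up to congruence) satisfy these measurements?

2

z·sin X = 784.5·sin(34.3°) ≈ 442.1.
Since z sin X < x < z (442.1 < 695.5 < 784.5), two triangles exist.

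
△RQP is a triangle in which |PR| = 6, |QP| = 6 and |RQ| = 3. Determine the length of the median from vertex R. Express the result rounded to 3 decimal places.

m_R ≈ 3.674

Median from R: ½√(2·|PR|² + 2·|RQ|² − |QP|²) ≈ 3.6742.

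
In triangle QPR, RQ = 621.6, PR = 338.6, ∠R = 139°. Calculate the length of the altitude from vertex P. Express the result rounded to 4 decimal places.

By the law of cosines, QP² = PR² + RQ² − 2·PR·RQ·cos R = 8.1873e+05, so QP ≈ 904.84.
Area = ½·PR·RQ·sin R ≈ 69042.
The altitude from P has length 2·area/RQ ≈ 222.14.

h_P ≈ 222.1416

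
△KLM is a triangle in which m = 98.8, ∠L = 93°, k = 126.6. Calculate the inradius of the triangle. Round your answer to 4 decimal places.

r ≈ 32.0268

By the law of cosines, l² = m² + k² − 2·m·k·cos L = 27098, so l ≈ 164.62.
Area = ½·m·k·sin L ≈ 6245.5.
Semiperimeter s = (126.6+164.62+98.8)/2 = 195.01.
Inradius = area/s = 6245.5/195.01 ≈ 32.027.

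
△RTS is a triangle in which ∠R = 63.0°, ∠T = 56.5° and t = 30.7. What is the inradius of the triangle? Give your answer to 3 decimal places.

The third angle is ∠S = 180° − ∠R − ∠T = 60.50°.
Law of sines: r = t·sin R/sin T ≈ 32.803.
Law of sines: s = t·sin S/sin T ≈ 32.043.
Area = ½·t·r·sin S ≈ 438.25.
Semiperimeter p = (32.803+30.7+32.043)/2 = 47.773.
Inradius = area/p = 438.25/47.773 ≈ 9.1735.

9.174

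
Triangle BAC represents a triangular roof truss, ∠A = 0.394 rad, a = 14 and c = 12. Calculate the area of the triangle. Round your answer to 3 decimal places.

Law of sines: sin C = c·sin A/a ≈ 0.32904.
Since a ≥ c, only the acute value applies: ∠C ≈ 0.335 rad.
Then ∠B = π − ∠A − ∠C ≈ 2.412 rad.
Law of sines gives b = a·sin B/sin A ≈ 24.301.
Area = ½·a·c·sin B ≈ 55.973.

area ≈ 55.973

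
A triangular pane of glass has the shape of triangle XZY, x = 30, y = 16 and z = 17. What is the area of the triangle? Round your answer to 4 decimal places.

Semiperimeter s = (30 + 17 + 16)/2 = 31.5.
Heron's formula: area = √(31.5·1.5·14.5·15.5) ≈ 103.05.

area ≈ 103.0507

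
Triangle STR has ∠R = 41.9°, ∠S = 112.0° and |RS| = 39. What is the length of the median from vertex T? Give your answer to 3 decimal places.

The third angle is ∠T = 180° − ∠R − ∠S = 26.10°.
Law of sines: |TR| = |RS|·sin S/sin T ≈ 82.194.
Law of sines: |ST| = |RS|·sin R/sin T ≈ 59.202.
Median from T: ½√(2·|ST|² + 2·|TR|² − |RS|²) ≈ 68.921.

68.921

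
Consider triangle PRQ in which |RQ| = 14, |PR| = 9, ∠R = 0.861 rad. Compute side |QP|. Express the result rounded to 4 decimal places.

By the law of cosines, |QP|² = |PR|² + |RQ|² − 2·|PR|·|RQ|·cos R = 112.78, so |QP| ≈ 10.62.

10.6196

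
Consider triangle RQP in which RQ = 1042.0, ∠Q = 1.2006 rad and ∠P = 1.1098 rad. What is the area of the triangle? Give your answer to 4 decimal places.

The third angle is ∠R = π − ∠Q − ∠P = 0.8312 rad.
Law of sines: QP = RQ·sin R/sin P ≈ 859.48.
Law of sines: PR = RQ·sin Q/sin P ≈ 1084.6.
Area = ½·RQ·QP·sin Q ≈ 4.1746e+05.

area ≈ 417456.3666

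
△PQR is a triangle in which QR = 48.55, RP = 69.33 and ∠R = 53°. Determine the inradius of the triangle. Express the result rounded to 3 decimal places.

r ≈ 15.479

By the law of cosines, PQ² = QR² + RP² − 2·QR·RP·cos R = 3112.4, so PQ ≈ 55.789.
Area = ½·QR·RP·sin R ≈ 1344.1.
Semiperimeter s = (48.55+69.33+55.789)/2 = 86.834.
Inradius = area/s = 1344.1/86.834 ≈ 15.479.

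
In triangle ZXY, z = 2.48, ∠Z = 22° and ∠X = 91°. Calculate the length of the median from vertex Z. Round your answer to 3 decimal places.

m_Z ≈ 6.240

The third angle is ∠Y = 180° − ∠Z − ∠X = 67.00°.
Law of sines: x = z·sin X/sin Z ≈ 6.6193.
Law of sines: y = z·sin Y/sin Z ≈ 6.094.
Median from Z: ½√(2·x² + 2·y² − z²) ≈ 6.24.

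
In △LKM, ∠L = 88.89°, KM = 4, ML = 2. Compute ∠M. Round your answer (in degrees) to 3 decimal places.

Law of sines: sin K = ML·sin L/KM ≈ 0.49991.
Since KM ≥ ML, only the acute value applies: ∠K ≈ 29.99°.
Then ∠M = 180° − ∠L − ∠K ≈ 61.12°.

∠M ≈ 61.116°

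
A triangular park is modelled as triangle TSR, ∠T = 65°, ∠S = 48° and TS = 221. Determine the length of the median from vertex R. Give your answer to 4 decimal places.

The third angle is ∠R = 180° − ∠T − ∠S = 67.00°.
Law of sines: SR = TS·sin T/sin R ≈ 217.59.
Law of sines: RT = TS·sin S/sin R ≈ 178.42.
Median from R: ½√(2·SR² + 2·RT² − TS²) ≈ 165.47.

165.4670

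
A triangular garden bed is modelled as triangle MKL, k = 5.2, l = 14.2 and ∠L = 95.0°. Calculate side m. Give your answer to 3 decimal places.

12.768

Law of sines: sin K = k·sin L/l ≈ 0.36480.
Since l ≥ k, only the acute value applies: ∠K ≈ 21.40°.
Then ∠M = 180° − ∠L − ∠K ≈ 63.60°.
Law of sines gives m = l·sin M/sin L ≈ 12.768.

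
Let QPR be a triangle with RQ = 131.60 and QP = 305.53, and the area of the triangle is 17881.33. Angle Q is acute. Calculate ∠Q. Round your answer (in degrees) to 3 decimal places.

∠Q ≈ 62.804°

From area = ½·RQ·QP·sin Q, we get sin Q = 2·area/(RQ·QP) ≈ 0.88945.
Taking the acute solution, ∠Q ≈ 62.80°.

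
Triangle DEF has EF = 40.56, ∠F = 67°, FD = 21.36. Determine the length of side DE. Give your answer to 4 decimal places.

37.7404

By the law of cosines, DE² = EF² + FD² − 2·EF·FD·cos F = 1424.3, so DE ≈ 37.74.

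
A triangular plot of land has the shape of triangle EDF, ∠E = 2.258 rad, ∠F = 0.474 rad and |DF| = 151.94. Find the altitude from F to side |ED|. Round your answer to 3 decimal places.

h_F ≈ 60.508

The third angle is ∠D = π − ∠F − ∠E = 0.410 rad.
Law of sines: |FE| = |DF|·sin D/sin E ≈ 78.274.
Law of sines: |ED| = |DF|·sin F/sin E ≈ 89.716.
Area = ½·|DF|·|FE|·sin F ≈ 2714.3.
The altitude from F has length 2·area/|ED| ≈ 60.508.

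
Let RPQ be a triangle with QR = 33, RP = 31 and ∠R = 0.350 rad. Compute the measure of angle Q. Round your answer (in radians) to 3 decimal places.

By the law of cosines, PQ² = QR² + RP² − 2·QR·RP·cos R = 128.04, so PQ ≈ 11.316.
Law of cosines again: cos Q = (PQ² + QR² − RP²)/(2·PQ·QR) ≈ 0.34284, so ∠Q ≈ 1.221 rad.

1.221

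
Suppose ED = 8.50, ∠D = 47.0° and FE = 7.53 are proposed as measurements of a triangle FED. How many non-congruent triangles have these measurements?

ED·sin D = 8.50·sin(47.0°) ≈ 6.217.
Since ED sin D < FE < ED (6.217 < 7.53 < 8.50), two triangles exist.

2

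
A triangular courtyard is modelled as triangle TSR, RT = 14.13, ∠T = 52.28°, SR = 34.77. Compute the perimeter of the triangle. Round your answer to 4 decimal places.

Law of sines: sin S = RT·sin T/SR ≈ 0.32145.
Since SR ≥ RT, only the acute value applies: ∠S ≈ 18.75°.
Then ∠R = 180° − ∠T − ∠S ≈ 108.97°.
Law of sines gives TS = SR·sin R/sin T ≈ 41.569.
Semiperimeter s = (34.77+14.13+41.569)/2 = 45.235.
Perimeter = 34.77 + 14.13 + 41.569 = 90.469.

perimeter ≈ 90.4694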